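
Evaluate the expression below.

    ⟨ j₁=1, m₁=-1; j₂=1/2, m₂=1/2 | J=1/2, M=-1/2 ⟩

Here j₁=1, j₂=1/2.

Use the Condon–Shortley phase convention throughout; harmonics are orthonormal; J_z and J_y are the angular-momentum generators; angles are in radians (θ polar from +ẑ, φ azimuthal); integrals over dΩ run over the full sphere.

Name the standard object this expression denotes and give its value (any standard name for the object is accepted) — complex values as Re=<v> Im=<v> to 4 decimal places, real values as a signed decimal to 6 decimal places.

Clebsch–Gordan coefficient, −√(2/3) ≈ -0.816497

This is a Clebsch–Gordan (vector-coupling) coefficient.
triangle: 1!×1!×0!/3! = 1/6
(j±m)!: 0!×2!×1!×0!×0!×1! = 2
prefactor² = (2J+1)×Δ×N² = 2/3
  k=1: −1/(1!×0!×1!×0!×0!×0!) = -1
Σ = -1  ⇒  CG² = 2/3×(-1)² = 2/3
CG = −√(2/3) = -0.816497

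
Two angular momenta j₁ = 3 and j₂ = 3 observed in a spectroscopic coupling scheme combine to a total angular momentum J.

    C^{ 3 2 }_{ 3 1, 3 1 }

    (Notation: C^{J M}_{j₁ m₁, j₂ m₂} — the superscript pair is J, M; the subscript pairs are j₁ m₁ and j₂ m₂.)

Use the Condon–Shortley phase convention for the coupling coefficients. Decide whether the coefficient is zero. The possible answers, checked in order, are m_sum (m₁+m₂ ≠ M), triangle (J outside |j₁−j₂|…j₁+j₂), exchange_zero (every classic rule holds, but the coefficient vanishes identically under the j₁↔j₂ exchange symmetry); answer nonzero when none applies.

m-sum: m₁+m₂ = 1+1 = 2, M = 2  ✓
triangle: |j₁−j₂| = 0 ≤ J = 3 ≤ j₁+j₂ = 6  ✓
exchange: j₁=j₂ and m₁=m₂, and (−1)^(j₁+j₂−J) = (−1)^3 = −1 forces ⟨j₁m₁;j₂m₂|JM⟩ = −⟨j₂m₂;j₁m₁|JM⟩ = −⟨j₁m₁;j₂m₂|JM⟩ ⇒ the coefficient vanishes identically
Racah sum check: Σ_k collapses to 0 ⇒ CG = 0

exchange_zero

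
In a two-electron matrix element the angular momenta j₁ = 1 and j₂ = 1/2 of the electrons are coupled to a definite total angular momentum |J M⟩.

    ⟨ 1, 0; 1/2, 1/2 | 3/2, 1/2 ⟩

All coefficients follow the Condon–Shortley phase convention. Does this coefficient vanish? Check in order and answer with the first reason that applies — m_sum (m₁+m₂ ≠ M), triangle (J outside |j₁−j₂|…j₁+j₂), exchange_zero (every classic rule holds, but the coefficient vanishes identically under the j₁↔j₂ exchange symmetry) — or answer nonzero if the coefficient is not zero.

m-sum: m₁+m₂ = 0+1/2 = 1/2, M = 1/2  ✓
triangle: |j₁−j₂| = 1/2 ≤ J = 3/2 ≤ j₁+j₂ = 3/2  ✓
exchange: j₁≠j₂ or m₁≠m₂ — the exchange symmetry imposes no constraint here
value check: CG = +√(2/3) = +0.816497 ≠ 0

nonzero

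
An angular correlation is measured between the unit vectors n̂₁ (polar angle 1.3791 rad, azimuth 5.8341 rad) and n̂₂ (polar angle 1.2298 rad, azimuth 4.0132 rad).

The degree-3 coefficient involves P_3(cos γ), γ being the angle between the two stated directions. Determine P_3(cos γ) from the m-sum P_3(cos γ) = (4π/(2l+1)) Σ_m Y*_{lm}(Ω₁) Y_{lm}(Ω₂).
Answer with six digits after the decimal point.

Expand P_3 via completeness: Σ_{m} conj(Y_{3,m}) at Ω₁ times Y_{3,m} at Ω₂ —
  m=-3: (+0.087501-0.384893i) × (+0.301882+0.175571i) = +0.093991-0.100830i  (running Σ = +0.093991-0.100830i)
  m=-2: (+0.116911-0.146774i) × (-0.052079-0.299053i) = -0.049982-0.027319i  (running Σ = +0.044009-0.128148i)
  m=-1: (-0.233930+0.112737i) × (+0.086406-0.102753i) = -0.008629+0.033778i  (running Σ = +0.035381-0.094370i)
  m=0: (-0.200393-0.000000i) × (-0.304611+0.000000i) = +0.061042+0.000000i  (running Σ = +0.096423-0.094370i)
  m=1: (+0.233930+0.112737i) × (-0.086406-0.102753i) = -0.008629-0.033778i  (running Σ = +0.087794-0.128148i)
  m=2: (+0.116911+0.146774i) × (-0.052079+0.299053i) = -0.049982+0.027319i  (running Σ = +0.037812-0.100830i)
  m=3: (-0.087501-0.384893i) × (-0.301882+0.175571i) = +0.093991+0.100830i  (running Σ = +0.131803-0.000000i)
Accumulated sum +0.131803-0.000000i; after 4π/(2l+1) scaling, +0.236612-0.000000i ⇒ P_3 = 0.236612

0.236612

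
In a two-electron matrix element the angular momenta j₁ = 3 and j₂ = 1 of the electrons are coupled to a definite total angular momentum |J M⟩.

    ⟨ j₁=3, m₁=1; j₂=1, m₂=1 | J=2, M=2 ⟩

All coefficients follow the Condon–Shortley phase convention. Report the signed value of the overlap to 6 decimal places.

+√(1/21) = +0.218218

√[5·2!4!0!/7! · 4!2!2!0!4!0!] = √(768/7)
  +(−1)^2/∏(2,0,0,0,4,0)! = 1/48  (running 1/48)
⟨..|..⟩ = √(768/7)·(1/48) = +0.218218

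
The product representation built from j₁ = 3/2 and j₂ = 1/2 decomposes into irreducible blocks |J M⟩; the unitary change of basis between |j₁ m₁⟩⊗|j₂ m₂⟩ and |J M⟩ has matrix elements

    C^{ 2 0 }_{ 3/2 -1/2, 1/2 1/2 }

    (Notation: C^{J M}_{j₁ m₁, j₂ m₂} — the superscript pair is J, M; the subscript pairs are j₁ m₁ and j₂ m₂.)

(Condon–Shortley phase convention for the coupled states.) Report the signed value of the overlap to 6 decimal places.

+√(1/2) ≈ +0.707107

√[5·0!3!1!/5! · 1!2!1!0!2!2!] = √(2)
  +(−1)^0/∏(0,0,2,1,1,0)! = 1/2  (running 1/2)
⟨..|..⟩ = √(2)·(1/2) = +0.707107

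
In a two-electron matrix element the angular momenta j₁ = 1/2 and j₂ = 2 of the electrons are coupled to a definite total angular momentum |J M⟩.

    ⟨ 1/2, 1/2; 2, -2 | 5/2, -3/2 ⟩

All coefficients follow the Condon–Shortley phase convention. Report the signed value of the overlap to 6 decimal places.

+√(1/5) ≈ +0.447214

j₁+j₂−J=0  J+j₁−j₂=1  J−j₁+j₂=4  j₁+j₂+J+1=6
(j₁±m₁, j₂±m₂, J±M) = (1,0,0,4,1,4)
P² = 576/5
sum k=0..0:
  [0] +1/24 = 1/24
S = 1/24
C² = P²·S² = 1/5 ; C = +0.447214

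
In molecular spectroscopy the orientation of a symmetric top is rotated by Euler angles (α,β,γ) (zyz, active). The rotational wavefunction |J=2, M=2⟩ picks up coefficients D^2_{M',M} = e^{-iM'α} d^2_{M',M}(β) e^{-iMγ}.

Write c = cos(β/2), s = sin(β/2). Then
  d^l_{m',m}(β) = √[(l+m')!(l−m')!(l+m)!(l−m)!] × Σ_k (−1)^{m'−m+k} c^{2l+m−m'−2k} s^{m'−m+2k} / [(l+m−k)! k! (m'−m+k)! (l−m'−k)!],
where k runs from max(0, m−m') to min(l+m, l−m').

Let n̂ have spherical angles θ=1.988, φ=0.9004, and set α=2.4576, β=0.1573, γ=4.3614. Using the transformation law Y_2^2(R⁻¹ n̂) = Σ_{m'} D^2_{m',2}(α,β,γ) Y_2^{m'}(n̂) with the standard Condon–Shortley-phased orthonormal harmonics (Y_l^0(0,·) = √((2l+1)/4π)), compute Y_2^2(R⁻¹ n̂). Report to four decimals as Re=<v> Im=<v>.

Re=0.2102 Im=0.2479

Need the full column D^2_{m',2} for m'=−2..2 at α=2.4576, β=0.1573, γ=4.3614.
cos(β/2)=0.996909, sin(β/2)=0.078569
d^2_{-2,2}: single k=4 term ⇒ +0.000038;  D = -0.000030+0.000024i
d^2_{-1,2}: single k=3 term ⇒ +0.000967;  D = +0.000967+0.000017i
d^2_{0,2}: single k=2 term ⇒ +0.015028;  D = -0.011475-0.009704i
d^2_{1,2}: single k=1 term ⇒ +0.155685;  D = +0.028611+0.153034i
d^2_{2,2}: single k=0 term ⇒ +0.987692;  D = +0.472803-0.867175i
Y_2^{m'}(θ=1.988,φ=0.9004) and Σ D·Y over m':
  (-0.0000+0.0000i)·(-0.0736-0.3143i)  (+0.0010+0.0000i)·(-0.1778+0.2243i)  (-0.0115-0.0097i)·(-0.1600+0.0000i)  (+0.0286+0.1530i)·(+0.1778+0.2243i)  (+0.4728-0.8672i)·(-0.0736+0.3143i)
Y_2^2(R⁻¹ n̂) = +0.210235+0.247854i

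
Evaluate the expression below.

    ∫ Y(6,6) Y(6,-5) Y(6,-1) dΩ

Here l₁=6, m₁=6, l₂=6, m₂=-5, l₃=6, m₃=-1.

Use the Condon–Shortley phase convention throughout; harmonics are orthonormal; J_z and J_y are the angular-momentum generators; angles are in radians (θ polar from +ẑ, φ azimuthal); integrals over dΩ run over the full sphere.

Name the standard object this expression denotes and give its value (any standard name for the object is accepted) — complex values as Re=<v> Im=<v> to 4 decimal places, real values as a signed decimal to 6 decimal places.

This is a Gaunt coefficient — the integral of a triple product of spherical harmonics over the sphere.
Checks pass: Σm=0; 18 even; l₃=6∈[0,12].
(2·6+1)(2·6+1)(2·6+1) = 2197
Δ: 6! 6! 6! / 19! → 1/325909584
sum: t=0:+1/373248000 t=1:−1/1728000 t=2:+1/110592 t=3:−1/46656 t=4:+1/110592 t=5:−1/1728000 t=6:+1/373248000 = -7/1555200
3j²(6 6 6; 0 0 0) = Δ·Π!·Σ² = 400/46189  (sign -1)
sum: t=0:+1/62208000 = 1/62208000
3j²(6 6 6; 6 -5 -1) = Δ·Π!·Σ² = 77/8398  (sign -1)
combine: 4πI² = 2197·400/46189·77/8398 = 18200/104329
take √, sign +1: I = 0.11782250

Gaunt coefficient, +0.117823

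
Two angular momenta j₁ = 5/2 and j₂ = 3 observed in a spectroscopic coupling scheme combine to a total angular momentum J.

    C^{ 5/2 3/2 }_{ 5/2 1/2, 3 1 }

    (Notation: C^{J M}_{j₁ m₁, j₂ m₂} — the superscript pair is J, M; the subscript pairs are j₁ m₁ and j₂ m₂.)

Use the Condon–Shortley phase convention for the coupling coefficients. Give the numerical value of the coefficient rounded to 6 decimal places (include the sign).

+√(1/35) = +0.169031

√[6·3!2!3!/9! · 3!2!4!2!4!1!] = √(576/35)
  +(−1)^1/∏(1,2,1,3,1,0)! = -1/12  (running -1/12)
  +(−1)^2/∏(2,1,0,2,2,1)! = 1/8  (running 1/24)
⟨..|..⟩ = √(576/35)·(1/24) = +0.169031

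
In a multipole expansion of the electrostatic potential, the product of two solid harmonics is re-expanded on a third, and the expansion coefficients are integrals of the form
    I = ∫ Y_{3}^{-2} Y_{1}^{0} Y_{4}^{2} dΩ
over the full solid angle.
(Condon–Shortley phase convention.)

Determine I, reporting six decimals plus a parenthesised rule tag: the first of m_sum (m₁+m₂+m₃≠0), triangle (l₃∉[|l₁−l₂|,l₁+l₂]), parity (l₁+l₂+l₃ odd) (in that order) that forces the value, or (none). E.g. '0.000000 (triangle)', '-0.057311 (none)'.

Rules hold: Σm=0, L=8 even, 2≤4≤4.
N = 7·3·9 = 189
Δ = 0!·6!·2!/9! = 1/252
Racah Σ t=0..0: t=0:+1/36 = 1/36
⇒ 3j(3 1 4; 0 0 0)² = 4/63, sgn +1
Racah Σ t=0..0: t=0:+1/120 = 1/120
⇒ 3j(3 1 4; -2 0 2)² = 1/21, sgn +1
4πI² = N·(3j₀)²·(3jₘ)² = 4/7
I = +1·√(0.571429/4π) = 0.21324362
No selection rule forces the value: the integral is nonzero (none).

0.213244 (none)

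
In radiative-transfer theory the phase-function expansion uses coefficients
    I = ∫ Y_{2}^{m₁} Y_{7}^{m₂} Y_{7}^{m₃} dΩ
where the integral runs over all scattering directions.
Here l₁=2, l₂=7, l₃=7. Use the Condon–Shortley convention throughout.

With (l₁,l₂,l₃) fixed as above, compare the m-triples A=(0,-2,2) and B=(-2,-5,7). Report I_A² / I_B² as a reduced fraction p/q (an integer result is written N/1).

968/273

Shared (l₁,l₂,l₃)=(2,7,7): N and (l;000)² cancel in I_A²/I_B².
A: Δ = 2!·2!·12!/17! = 1/185640; Racah Σ t=0..2: t=0:+1/2419200 t=1:−1/967680 t=2:+1/8709120 = -11/21772800; ⇒ 3j(2 7 7; 0 -2 2)² = 242/23205, sgn +1
B: Δ = 2!·2!·12!/17! = 1/185640; Racah Σ t=2..2: t=2:+1/1916006400 = 1/1916006400; ⇒ 3j(2 7 7; -2 -5 7)² = 1/340, sgn +1
I_A²/I_B² = (242/23205)/(1/340) = 968/273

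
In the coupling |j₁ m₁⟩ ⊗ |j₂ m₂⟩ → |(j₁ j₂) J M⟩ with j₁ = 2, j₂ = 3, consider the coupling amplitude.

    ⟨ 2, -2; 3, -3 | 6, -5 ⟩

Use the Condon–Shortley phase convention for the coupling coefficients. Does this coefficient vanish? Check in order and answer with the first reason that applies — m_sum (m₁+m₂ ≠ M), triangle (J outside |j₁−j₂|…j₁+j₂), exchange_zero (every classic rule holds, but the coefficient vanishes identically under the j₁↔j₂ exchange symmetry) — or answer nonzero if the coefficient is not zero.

m-sum: m₁+m₂ = -2+(-3) = -5, M = -5  ✓
triangle: need |j₁−j₂| ≤ J ≤ j₁+j₂, i.e. J ∈ [1, 5]; J = 6 is outside ✗ ⇒ coefficient is 0

triangle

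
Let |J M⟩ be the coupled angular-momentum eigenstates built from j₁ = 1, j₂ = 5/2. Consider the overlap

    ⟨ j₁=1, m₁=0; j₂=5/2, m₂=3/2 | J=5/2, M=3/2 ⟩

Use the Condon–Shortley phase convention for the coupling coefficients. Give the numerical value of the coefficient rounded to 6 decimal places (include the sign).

√[6·1!1!4!/7! · 1!1!4!1!4!1!] = √(576/35)
  +(−1)^0/∏(0,1,1,4,0,0)! = 1/24  (running 1/24)
  +(−1)^1/∏(1,0,0,3,1,1)! = -1/6  (running -1/8)
⟨..|..⟩ = √(576/35)·(-1/8) = -0.507093

-0.507093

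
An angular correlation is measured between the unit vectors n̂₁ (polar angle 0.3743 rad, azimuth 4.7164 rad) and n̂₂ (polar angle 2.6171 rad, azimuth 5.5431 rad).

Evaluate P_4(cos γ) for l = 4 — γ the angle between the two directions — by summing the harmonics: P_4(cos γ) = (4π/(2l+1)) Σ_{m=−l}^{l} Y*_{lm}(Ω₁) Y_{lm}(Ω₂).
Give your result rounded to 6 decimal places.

-0.422883

Addition theorem: P_4(cos γ) = (4π/9) Σ_m Y*_{lm}(Ω₁) Y_{lm}(Ω₂), m = −4…4:
  [-4]  conj(Y_{4,-4})(Ω₁) = 0.00791 + 0.00013j ; Y_{4,-4}(Ω₂) = -0.02737 + 0.00502j ; Δ = -0.00022 + 0.00004j
  [-3]  conj(Y_{4,-3})(Ω₁) = -0.00069 + 0.05694j ; Y_{4,-3}(Ω₂) = 0.08228 - 0.10836j ; Δ = 0.00611 + 0.00476j
  [-2]  conj(Y_{4,-2})(Ω₁) = -0.22646 - 0.00182j ; Y_{4,-2}(Ω₂) = 0.03223 + 0.35462j ; Δ = -0.00665 - 0.08036j
  [-1]  conj(Y_{4,-1})(Ω₁) = 0.00198 - 0.49332j ; Y_{4,-1}(Ω₂) = -0.33988 - 0.31039j ; Δ = -0.15380 + 0.16706j
  [+0]  conj(Y_{4,0})(Ω₁) = 0.34680 + 0.00000j ; Y_{4,0}(Ω₂) = 0.01799 + 0.00000j ; Δ = 0.00624 + 0.00000j
  [+1]  conj(Y_{4,1})(Ω₁) = -0.00198 - 0.49332j ; Y_{4,1}(Ω₂) = 0.33988 - 0.31039j ; Δ = -0.15380 - 0.16706j
  [+2]  conj(Y_{4,2})(Ω₁) = -0.22646 + 0.00182j ; Y_{4,2}(Ω₂) = 0.03223 - 0.35462j ; Δ = -0.00665 + 0.08036j
  [+3]  conj(Y_{4,3})(Ω₁) = 0.00069 + 0.05694j ; Y_{4,3}(Ω₂) = -0.08228 - 0.10836j ; Δ = 0.00611 - 0.00476j
  [+4]  conj(Y_{4,4})(Ω₁) = 0.00791 - 0.00013j ; Y_{4,4}(Ω₂) = -0.02737 - 0.00502j ; Δ = -0.00022 - 0.00004j
Σ over m = -0.30287 - 0.00000j; ×(4π/9) → -0.42288 - 0.00000j. Real part: -0.422883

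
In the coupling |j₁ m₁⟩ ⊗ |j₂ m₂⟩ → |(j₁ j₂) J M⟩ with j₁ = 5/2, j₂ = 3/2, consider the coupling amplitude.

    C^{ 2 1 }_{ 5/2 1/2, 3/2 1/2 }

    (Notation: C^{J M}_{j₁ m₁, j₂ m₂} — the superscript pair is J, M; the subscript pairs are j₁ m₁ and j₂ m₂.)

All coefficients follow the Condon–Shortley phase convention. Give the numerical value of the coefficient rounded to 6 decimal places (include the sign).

triangle: 2!*3!*1!/7! = 12/5040
(j±m)!: 3!*2!*2!*1!*3!*1! = 144
prefactor² = (2J+1)*Δ*N² = 12/7
  k=1: −1/(1!*1!*1!*1!*2!*0!) = -1/2
  k=2: +1/(2!*0!*0!*0!*3!*1!) = 1/12
Σ = -5/12  ⇒  CG² = 12/7*(-5/12)² = 25/84
CG = −√(25/84) = -0.545545

−√(25/84) = -0.545545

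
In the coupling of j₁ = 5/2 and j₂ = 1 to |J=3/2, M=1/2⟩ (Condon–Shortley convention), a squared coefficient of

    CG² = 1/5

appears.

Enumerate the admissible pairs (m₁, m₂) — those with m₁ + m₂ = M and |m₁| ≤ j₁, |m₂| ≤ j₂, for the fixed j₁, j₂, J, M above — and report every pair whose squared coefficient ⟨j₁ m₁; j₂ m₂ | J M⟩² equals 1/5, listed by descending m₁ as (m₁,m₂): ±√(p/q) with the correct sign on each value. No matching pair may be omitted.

Admissible pairs with m₁+m₂ = M = 1/2: (-1/2,1), (1/2,0), (3/2,-1)
  (m₁,m₂)=(3/2,-1): CG² = 2/5, CG = +√(2/5)
  (m₁,m₂)=(1/2,0): CG² = 2/5, CG = −√(2/5)
  (m₁,m₂)=(-1/2,1): CG² = 1/5, CG = +√(1/5)   ← matches the target
Pairs with CG² = 1/5: (-1/2,1): +√(1/5)

(-1/2,1): +√(1/5)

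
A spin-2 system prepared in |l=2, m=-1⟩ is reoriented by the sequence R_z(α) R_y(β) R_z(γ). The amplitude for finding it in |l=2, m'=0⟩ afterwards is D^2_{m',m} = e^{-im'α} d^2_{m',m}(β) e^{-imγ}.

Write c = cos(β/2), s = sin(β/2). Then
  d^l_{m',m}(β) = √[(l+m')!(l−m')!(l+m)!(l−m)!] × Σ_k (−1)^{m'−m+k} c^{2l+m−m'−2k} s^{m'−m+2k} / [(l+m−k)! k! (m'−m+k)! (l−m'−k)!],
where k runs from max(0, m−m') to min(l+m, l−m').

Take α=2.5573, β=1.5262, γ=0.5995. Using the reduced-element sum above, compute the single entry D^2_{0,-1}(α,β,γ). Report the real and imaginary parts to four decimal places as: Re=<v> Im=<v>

Re=-0.0450 Im=-0.0308

D^2_{0,-1}(2.5573,1.5262,0.5995) = e^{-i·0·2.5573}·d^2_{0,-1}(1.5262)·e^{-i·-1·0.5995}. Compute d first:
c=cos(1.526200/2)=0.722697, s=sin(1.526200/2)=0.691165; N=√[2·2·1·6]=4.898979
The bounds max(0,m−m')=0 and min(l+m,l−m')=1 give 2 terms
  k=0: (−1)^1·4.8990/(2)·0.7227^3·0.6912^1 = -0.639037
  k=1: (−1)^2·4.8990/(2)·0.7227^1·0.6912^3 = +0.584490
d^2_{0,-1}(1.5262) = -0.639037 +0.584490 = -0.054547
D = (+1.000000+0.000000i)·(-0.054547)·(+0.825618+0.564230i) = -0.045035-0.030777i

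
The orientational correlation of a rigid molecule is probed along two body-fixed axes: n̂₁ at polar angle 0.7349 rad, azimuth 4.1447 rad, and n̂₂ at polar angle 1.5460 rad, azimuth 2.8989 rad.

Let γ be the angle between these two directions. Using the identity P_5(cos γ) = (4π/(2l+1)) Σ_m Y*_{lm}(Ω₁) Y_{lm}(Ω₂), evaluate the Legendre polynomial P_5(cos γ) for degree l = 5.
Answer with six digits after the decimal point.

Expand P_5 via completeness: Σ_{m} conj(Y_{5,m}) at Ω₁ times Y_{5,m} at Ω₂ —
  [-5]  conj(Y_{5,-5})(Ω₁) = (-0.018778, 0.060036) ; Y_{5,-5}(Ω₂) = (-0.162093, -0.434146) ; Δ = (0.029108, -0.001579)
  [-4]  conj(Y_{5,-4})(Ω₁) = (-0.141784, -0.168345) ; Y_{5,-4}(Ω₂) = (0.020523, 0.029997) ; Δ = (0.002140, -0.007708)
  [-3]  conj(Y_{5,-3})(Ω₁) = (0.408716, -0.054379) ; Y_{5,-3}(Ω₂) = (0.256566, 0.228719) ; Δ = (0.117300, 0.079529)
  [-2]  conj(Y_{5,-2})(Ω₁) = (-0.155276, 0.333787) ; Y_{5,-2}(Ω₂) = (-0.037075, -0.019556) ; Δ = (0.012284, -0.009339)
  [-1]  conj(Y_{5,-1})(Ω₁) = (0.039692, 0.062241) ; Y_{5,-1}(Ω₂) = (-0.308128, -0.076284) ; Δ = (-0.007482, -0.022206)
  [+0]  conj(Y_{5,0})(Ω₁) = (-0.385478, -0.000000) ; Y_{5,0}(Ω₂) = (0.043370, 0.000000) ; Δ = (-0.016718, -0.000000)
  [+1]  conj(Y_{5,1})(Ω₁) = (-0.039692, 0.062241) ; Y_{5,1}(Ω₂) = (0.308128, -0.076284) ; Δ = (-0.007482, 0.022206)
  [+2]  conj(Y_{5,2})(Ω₁) = (-0.155276, -0.333787) ; Y_{5,2}(Ω₂) = (-0.037075, 0.019556) ; Δ = (0.012284, 0.009339)
  [+3]  conj(Y_{5,3})(Ω₁) = (-0.408716, -0.054379) ; Y_{5,3}(Ω₂) = (-0.256566, 0.228719) ; Δ = (0.117300, -0.079529)
  [+4]  conj(Y_{5,4})(Ω₁) = (-0.141784, 0.168345) ; Y_{5,4}(Ω₂) = (0.020523, -0.029997) ; Δ = (0.002140, 0.007708)
  [+5]  conj(Y_{5,5})(Ω₁) = (0.018778, 0.060036) ; Y_{5,5}(Ω₂) = (0.162093, -0.434146) ; Δ = (0.029108, 0.001579)
Σ over m = (0.289983, -0.000000); ×(4π/11) → (0.331275, -0.000000). Real part: 0.331275

0.331275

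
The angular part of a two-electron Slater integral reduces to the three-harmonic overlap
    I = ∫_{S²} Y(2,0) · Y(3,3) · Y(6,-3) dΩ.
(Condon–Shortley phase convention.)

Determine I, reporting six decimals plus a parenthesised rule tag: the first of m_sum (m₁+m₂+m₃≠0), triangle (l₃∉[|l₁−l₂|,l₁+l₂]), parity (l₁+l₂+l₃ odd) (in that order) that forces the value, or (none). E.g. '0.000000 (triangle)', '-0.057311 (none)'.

0.000000 (triangle)

|2−3|≤6≤2+3 violated ⇒ I = 0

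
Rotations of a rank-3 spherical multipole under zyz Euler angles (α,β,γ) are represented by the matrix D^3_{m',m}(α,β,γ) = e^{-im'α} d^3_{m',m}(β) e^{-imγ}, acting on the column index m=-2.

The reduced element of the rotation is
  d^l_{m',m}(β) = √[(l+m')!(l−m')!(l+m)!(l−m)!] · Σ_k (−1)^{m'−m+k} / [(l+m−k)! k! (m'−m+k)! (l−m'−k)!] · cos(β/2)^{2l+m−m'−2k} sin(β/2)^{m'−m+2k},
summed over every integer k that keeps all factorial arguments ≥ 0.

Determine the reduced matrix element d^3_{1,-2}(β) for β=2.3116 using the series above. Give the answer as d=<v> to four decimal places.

d^3_{1,-2}(β=2.3116) via the finite sum:
Half-angle: c=0.403187, s=0.915118. N=√(24·2·1·120)=75.894664
The bounds max(0,m−m')=0 and min(l+m,l−m')=1 give 2 terms
  k=0: (−1)^3·75.8947/(12)·0.4032^3·0.9151^3 = -0.317672
  k=1: (−1)^4·75.8947/(24)·0.4032^1·0.9151^5 = +0.818260
d^3_{1,-2}(2.3116) = -0.317672 +0.818260 = +0.500587

d=0.5006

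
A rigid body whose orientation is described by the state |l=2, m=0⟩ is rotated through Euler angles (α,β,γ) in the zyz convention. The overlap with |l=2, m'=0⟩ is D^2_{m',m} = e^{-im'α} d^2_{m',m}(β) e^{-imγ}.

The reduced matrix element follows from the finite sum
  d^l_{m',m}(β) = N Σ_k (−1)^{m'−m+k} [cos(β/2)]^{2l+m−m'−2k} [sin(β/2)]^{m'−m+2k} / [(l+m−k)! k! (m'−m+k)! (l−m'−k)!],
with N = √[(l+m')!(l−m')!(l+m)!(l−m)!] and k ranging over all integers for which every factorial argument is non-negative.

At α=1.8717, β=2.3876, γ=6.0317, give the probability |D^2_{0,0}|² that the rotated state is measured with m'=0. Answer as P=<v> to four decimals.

D^2_{0,0}(1.8717,2.3876,6.0317) = e^{-i·0·1.8717}·d^2_{0,0}(2.3876)·e^{-i·0·6.0317}. Compute d first:
Half-angle: c=0.368129, s=0.929775. N=√(2·2·2·2)=4.000000
Admissible k: 0..2 (factorial args all ≥0)
  k=0: (−1)^0·4.0000/(4)·0.3681^4·0.9298^0 = +0.018365
  k=1: (−1)^1·4.0000/(1)·0.3681^2·0.9298^2 = -0.468615
  k=2: (−1)^2·4.0000/(4)·0.3681^0·0.9298^4 = +0.747327
d^2_{0,0}(2.3876) = +0.018365 -0.468615 +0.747327 = +0.297077
|D^2_{0,0}|² = |d^2_{0,0}(β)|² = (+0.297077)² = 0.088255 (the z-rotation phases have unit modulus)

P=0.0883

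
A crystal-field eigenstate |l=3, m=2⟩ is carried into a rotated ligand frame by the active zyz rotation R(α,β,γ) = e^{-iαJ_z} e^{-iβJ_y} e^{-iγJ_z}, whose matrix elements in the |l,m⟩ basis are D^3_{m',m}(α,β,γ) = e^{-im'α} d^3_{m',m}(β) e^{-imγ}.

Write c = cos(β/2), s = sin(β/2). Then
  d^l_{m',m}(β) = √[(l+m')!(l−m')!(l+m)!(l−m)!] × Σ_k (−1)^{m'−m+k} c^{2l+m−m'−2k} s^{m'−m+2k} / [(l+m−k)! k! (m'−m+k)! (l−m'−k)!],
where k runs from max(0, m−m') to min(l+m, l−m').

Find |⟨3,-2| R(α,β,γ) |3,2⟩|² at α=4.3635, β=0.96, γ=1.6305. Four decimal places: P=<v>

D^3_{-2,2}(4.3635,0.9600,1.6305) = e^{-i·-2·4.3635}·d^3_{-2,2}(0.9600)·e^{-i·2·1.6305}. Compute d first:
c=cos(0.960000/2)=0.886995, s=sin(0.960000/2)=0.461779; N=√[1·120·120·1]=120.000000
Admissible k: 4..5 (factorial args all ≥0)
  k=4: (−1)^0·120.0000/(24)·0.8870^2·0.4618^4 = +0.178875
  k=5: (−1)^1·120.0000/(120)·0.8870^0·0.4618^6 = -0.009696
d^3_{-2,2}(0.9600) = +0.178875 -0.009696 = +0.169179
|D^3_{-2,2}|² = |d^3_{-2,2}(β)|² = (+0.169179)² = 0.028621 (the z-rotation phases have unit modulus)

P=0.0286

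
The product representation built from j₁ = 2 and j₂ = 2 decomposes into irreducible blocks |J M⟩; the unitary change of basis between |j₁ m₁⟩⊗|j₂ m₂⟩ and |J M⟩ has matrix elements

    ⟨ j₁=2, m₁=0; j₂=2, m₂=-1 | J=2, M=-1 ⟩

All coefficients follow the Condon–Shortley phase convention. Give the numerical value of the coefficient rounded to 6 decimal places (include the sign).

j₁+j₂−J=2  J+j₁−j₂=2  J−j₁+j₂=2  j₁+j₂+J+1=7
(j₁±m₁, j₂±m₂, J±M) = (2,2,1,3,1,3)
P² = 8/7
sum k=0..1:
  [0] +1/4 = 1/4
  [1] −1/2 = -1/2
S = -1/4
C² = P²·S² = 1/14 ; C = -0.267261

-0.267261  (= −√(1/14))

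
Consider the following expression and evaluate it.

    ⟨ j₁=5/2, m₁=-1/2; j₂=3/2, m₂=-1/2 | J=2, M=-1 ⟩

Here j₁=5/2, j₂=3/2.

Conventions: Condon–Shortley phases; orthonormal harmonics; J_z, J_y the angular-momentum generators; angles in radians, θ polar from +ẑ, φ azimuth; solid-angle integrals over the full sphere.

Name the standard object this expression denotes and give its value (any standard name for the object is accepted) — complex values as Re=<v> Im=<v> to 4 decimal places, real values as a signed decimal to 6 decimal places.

This is a Clebsch–Gordan (vector-coupling) coefficient.
triangle: 2!·3!·1!/7! = 12/5040
(j±m)!: 2!·3!·1!·2!·1!·3! = 144
prefactor² = (2J+1)·Δ·N² = 12/7
  k=0: +1/(0!·2!·3!·1!·0!·0!) = 1/12
  k=1: −1/(1!·1!·2!·0!·1!·1!) = -1/2
Σ = -5/12  ⇒  CG² = 12/7·(-5/12)² = 25/84
CG = −√(25/84) = -0.545545

Clebsch–Gordan coefficient, −√(25/84) ≈ -0.545545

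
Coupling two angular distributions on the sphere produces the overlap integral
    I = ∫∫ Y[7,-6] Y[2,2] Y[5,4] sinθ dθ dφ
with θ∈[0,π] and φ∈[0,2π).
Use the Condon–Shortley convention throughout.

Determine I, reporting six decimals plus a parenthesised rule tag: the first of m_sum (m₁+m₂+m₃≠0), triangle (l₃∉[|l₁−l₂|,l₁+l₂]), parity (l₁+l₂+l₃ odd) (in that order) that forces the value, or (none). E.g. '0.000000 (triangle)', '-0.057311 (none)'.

0.303018 (none)

Rules hold: Σm=0, L=14 even, 5≤5≤9.
N = 15·5·11 = 825
Δ = 4!·10!·0!/15! = 1/15015
Racah Σ t=2..2: t=2:+1/57600 = 1/57600
⇒ 3j(7 2 5; 0 0 0)² = 21/715, sgn -1
Racah Σ t=4..4: t=4:+1/8709120 = 1/8709120
⇒ 3j(7 2 5; -6 2 4)² = 1/21, sgn -1
4πI² = N·(3j₀)²·(3jₘ)² = 15/13
I = +1·√(1.15385/4π) = 0.30301841
No selection rule forces the value: the integral is nonzero (none).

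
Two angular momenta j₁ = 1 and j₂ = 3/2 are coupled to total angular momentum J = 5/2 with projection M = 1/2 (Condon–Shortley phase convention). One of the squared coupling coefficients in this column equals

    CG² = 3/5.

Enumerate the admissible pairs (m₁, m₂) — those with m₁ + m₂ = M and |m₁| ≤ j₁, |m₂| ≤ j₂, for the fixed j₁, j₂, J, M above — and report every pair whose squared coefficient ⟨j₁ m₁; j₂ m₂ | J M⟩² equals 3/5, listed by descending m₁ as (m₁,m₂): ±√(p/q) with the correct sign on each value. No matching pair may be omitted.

(0,1/2): +√(3/5)

Admissible pairs with m₁+m₂ = M = 1/2: (-1,3/2), (0,1/2), (1,-1/2)
  (m₁,m₂)=(1,-1/2): CG² = 3/10, CG = +√(3/10)
  (m₁,m₂)=(0,1/2): CG² = 3/5, CG = +√(3/5)   ← matches the target
  (m₁,m₂)=(-1,3/2): CG² = 1/10, CG = +√(1/10)
Pairs with CG² = 3/5: (0,1/2): +√(3/5)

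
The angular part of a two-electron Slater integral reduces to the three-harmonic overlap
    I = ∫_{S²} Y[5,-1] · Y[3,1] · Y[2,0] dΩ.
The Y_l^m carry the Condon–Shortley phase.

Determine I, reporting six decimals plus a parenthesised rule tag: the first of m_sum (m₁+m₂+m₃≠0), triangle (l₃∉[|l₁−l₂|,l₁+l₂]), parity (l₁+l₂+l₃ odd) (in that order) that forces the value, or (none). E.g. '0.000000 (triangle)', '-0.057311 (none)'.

Rules hold: Σm=0, L=10 even, 2≤2≤8.
N = 11·7·5 = 385
Δ = 6!·4!·0!/11! = 1/2310
Racah Σ t=3..3: t=3:−1/144 = -1/144
⇒ 3j(5 3 2; 0 0 0)² = 10/231, sgn -1
Racah Σ t=4..4: t=4:+1/192 = 1/192
⇒ 3j(5 3 2; -1 1 0)² = 3/77, sgn +1
4πI² = N·(3j₀)²·(3jₘ)² = 50/77
I = -1·√(0.649351/4π) = -0.22731846
No selection rule forces the value: the integral is nonzero (none).

-0.227318 (none)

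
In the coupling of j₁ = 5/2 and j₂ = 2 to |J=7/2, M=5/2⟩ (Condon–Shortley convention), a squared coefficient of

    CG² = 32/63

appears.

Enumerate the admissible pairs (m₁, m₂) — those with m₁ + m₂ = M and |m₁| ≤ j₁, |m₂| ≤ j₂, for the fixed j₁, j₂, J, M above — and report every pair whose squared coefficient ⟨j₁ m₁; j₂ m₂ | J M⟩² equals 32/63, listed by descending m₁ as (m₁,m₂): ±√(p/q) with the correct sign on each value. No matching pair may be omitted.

(1/2,2): −√(32/63)

Admissible pairs with m₁+m₂ = M = 5/2: (1/2,2), (3/2,1), (5/2,0)
  (m₁,m₂)=(5/2,0): CG² = 10/21, CG = +√(10/21)
  (m₁,m₂)=(3/2,1): CG² = 1/63, CG = +√(1/63)
  (m₁,m₂)=(1/2,2): CG² = 32/63, CG = −√(32/63)   ← matches the target
Pairs with CG² = 32/63: (1/2,2): −√(32/63)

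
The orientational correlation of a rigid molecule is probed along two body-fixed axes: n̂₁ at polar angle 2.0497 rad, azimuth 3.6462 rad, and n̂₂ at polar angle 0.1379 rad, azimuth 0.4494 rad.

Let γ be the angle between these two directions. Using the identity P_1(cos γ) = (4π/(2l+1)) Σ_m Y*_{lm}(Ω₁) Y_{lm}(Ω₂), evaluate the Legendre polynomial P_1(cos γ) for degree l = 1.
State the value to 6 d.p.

Term-by-term m-sum for l=1 (normalisation 4π/3 = 4.188790):
  m=-1: Y*=(-0.268410, -0.148243)  Y=(0.042777, -0.020632)  product (-0.014540, -0.000804)
  m=+0: Y*=(-0.225151, -0.000000)  Y=(0.483964, 0.000000)  product (-0.108965, -0.000000)
  m=+1: Y*=(0.268410, -0.148243)  Y=(-0.042777, -0.020632)  product (-0.014540, 0.000804)
Σ over m = (-0.138046, 0.000000); ×(4π/3) → (-0.578245, 0.000000). Real part: -0.578245

-0.578245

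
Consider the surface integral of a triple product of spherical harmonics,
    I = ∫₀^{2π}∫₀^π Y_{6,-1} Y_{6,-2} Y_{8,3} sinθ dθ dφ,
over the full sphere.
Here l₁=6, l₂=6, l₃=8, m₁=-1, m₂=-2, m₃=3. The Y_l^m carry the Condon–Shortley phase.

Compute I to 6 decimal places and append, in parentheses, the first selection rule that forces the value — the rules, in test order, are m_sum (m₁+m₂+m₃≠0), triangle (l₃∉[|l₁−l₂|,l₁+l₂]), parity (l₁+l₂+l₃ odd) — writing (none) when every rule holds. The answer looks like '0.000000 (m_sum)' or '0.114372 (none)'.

-0.074631 (none)

Checks pass: Σm=0; 20 even; l₃=8∈[0,12].
(2·6+1)(2·6+1)(2·8+1) = 2873
Δ: 4! 8! 8! / 21! → 1/1309458150
sum: t=0:+1/49766400 t=1:−1/3110400 t=2:+1/1327104 t=3:−1/3110400 t=4:+1/49766400 = 1/6635520
3j²(6 6 8; 0 0 0) = Δ·Π!·Σ² = 350/46189  (sign +1)
sum: t=0:+1/69672960 t=1:−1/6220800 t=2:+1/4147200 t=3:−1/17418240 t=4:+1/696729600 = 1/25804800
3j²(6 6 8; -1 -2 3) = Δ·Π!·Σ² = 27/8398  (sign -1)
combine: 4πI² = 2873·350/46189·27/8398 = 4725/67507
take √, sign -1: I = -0.07463140
No selection rule forces the value: the integral is nonzero (none).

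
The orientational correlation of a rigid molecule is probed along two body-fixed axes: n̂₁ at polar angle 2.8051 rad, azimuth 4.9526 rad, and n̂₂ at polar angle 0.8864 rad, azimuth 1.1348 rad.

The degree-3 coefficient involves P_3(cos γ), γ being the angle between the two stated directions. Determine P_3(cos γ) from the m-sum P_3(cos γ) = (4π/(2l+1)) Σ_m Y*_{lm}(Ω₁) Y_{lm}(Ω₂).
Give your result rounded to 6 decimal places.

Term-by-term m-sum for l=3 (normalisation 4π/7 = 1.795196):
  term(m=-3) = +0.001288-0.002614i   from Y*(Ω₁)=-0.009910+0.011284i, Y(Ω₂)=-0.187398+0.050416i
  term(m=-2) = -0.008837-0.039822i   from Y*(Ω₁)=+0.093262+0.048603i, Y(Ω₂)=-0.249516-0.296956i
  term(m=-1) = -0.071886-0.057682i   from Y*(Ω₁)=+0.087708-0.358079i, Y(Ω₂)=+0.105580-0.226616i
  term(m=+0) = +0.121100+0.000000i   from Y*(Ω₁)=-0.512490-0.000000i, Y(Ω₂)=-0.236297+0.000000i
  term(m=+1) = -0.071886+0.057682i   from Y*(Ω₁)=-0.087708-0.358079i, Y(Ω₂)=-0.105580-0.226616i
  term(m=+2) = -0.008837+0.039822i   from Y*(Ω₁)=+0.093262-0.048603i, Y(Ω₂)=-0.249516+0.296956i
  term(m=+3) = +0.001288+0.002614i   from Y*(Ω₁)=+0.009910+0.011284i, Y(Ω₂)=+0.187398+0.050416i
Σ over m = -0.037771+0.000000i; ×(4π/7) → -0.067806+0.000000i. Real part: -0.067806

-0.067806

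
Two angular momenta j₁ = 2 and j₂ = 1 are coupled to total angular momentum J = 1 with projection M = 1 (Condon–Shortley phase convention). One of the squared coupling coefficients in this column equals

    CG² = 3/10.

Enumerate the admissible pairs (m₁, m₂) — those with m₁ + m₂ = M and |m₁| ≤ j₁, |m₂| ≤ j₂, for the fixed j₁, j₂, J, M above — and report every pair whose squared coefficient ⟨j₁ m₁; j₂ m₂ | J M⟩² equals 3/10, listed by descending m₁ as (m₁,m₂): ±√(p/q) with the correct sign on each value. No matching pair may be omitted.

(1,0): −√(3/10)

Admissible pairs with m₁+m₂ = M = 1: (0,1), (1,0), (2,-1)
  (m₁,m₂)=(2,-1): CG² = 3/5, CG = +√(3/5)
  (m₁,m₂)=(1,0): CG² = 3/10, CG = −√(3/10)   ← matches the target
  (m₁,m₂)=(0,1): CG² = 1/10, CG = +√(1/10)
Pairs with CG² = 3/10: (1,0): −√(3/10)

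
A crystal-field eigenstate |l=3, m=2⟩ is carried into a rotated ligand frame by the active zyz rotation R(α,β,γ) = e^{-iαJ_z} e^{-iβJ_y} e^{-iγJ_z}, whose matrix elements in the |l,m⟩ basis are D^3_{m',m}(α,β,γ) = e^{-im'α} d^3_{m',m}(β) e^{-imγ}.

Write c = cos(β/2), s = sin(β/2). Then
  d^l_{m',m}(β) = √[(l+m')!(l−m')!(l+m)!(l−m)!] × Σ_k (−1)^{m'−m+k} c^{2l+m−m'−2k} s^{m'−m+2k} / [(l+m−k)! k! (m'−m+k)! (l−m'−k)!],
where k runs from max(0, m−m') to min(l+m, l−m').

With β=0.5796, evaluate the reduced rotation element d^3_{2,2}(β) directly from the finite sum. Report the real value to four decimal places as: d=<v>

d=0.4301

d^3_{2,2}(β=0.5796) via the finite sum:
With c≡cos(β/2)=0.958301 and s≡sin(β/2)=0.285761, N=[120·1·120·1]^{1/2}=120.000000
k∈{0,1} keeps every argument non-negative
  k=0: (−1)^0·120.0000/(120)·0.9583^6·0.2858^0 = +0.774483
  k=1: (−1)^1·120.0000/(24)·0.9583^4·0.2858^2 = -0.344336
d^3_{2,2}(0.5796) = +0.774483 -0.344336 = +0.430147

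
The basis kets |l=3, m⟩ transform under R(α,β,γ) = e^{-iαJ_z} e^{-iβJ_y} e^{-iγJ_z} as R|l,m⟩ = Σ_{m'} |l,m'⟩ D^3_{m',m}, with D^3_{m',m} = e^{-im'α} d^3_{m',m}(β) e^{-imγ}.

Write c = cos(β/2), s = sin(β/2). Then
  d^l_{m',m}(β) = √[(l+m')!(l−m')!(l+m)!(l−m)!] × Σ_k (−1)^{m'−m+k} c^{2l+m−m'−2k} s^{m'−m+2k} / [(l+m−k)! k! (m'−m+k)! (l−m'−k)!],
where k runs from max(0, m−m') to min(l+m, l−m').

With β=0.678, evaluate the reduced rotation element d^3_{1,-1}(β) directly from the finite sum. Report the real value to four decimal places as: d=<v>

d^3_{1,-1}(β=0.6780) via the finite sum:
c=cos(0.678000/2)=0.943088, s=sin(0.678000/2)=0.332544; N=√[24·2·2·24]=48.000000
The bounds max(0,m−m')=0 and min(l+m,l−m')=2 give 3 terms
  k=0: (−1)^2·48.0000/(8)·0.9431^4·0.3325^2 = +0.524878
  k=1: (−1)^3·48.0000/(6)·0.9431^2·0.3325^4 = -0.087014
  k=2: (−1)^4·48.0000/(48)·0.9431^0·0.3325^6 = +0.001352
d^3_{1,-1}(0.6780) = +0.524878 -0.087014 +0.001352 = +0.439216

d=0.4392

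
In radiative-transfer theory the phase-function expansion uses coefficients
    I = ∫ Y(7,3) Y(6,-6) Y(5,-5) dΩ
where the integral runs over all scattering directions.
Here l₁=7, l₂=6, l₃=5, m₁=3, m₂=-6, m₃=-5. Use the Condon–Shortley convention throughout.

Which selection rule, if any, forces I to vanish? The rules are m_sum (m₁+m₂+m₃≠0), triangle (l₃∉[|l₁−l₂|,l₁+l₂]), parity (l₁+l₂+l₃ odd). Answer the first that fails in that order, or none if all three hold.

azimuthal sum: 3 − 6 − 5 = -8  ✗
1 ≤ 5 ≤ 13 (triangle on l)
L = 7 + 6 + 5 = 18 (even)

m_sum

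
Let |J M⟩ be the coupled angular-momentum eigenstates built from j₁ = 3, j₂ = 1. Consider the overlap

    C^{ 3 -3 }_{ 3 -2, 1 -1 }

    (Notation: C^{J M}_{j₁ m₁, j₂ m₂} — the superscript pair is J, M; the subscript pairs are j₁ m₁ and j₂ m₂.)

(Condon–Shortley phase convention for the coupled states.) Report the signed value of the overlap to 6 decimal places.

j₁+j₂−J=1  J+j₁−j₂=5  J−j₁+j₂=1  j₁+j₂+J+1=8
(j₁±m₁, j₂±m₂, J±M) = (1,5,0,2,0,6)
P² = 3600
sum k=0..0:
  [0] +1/120 = 1/120
S = 1/120
C² = P²·S² = 1/4 ; C = +0.500000

+0.500000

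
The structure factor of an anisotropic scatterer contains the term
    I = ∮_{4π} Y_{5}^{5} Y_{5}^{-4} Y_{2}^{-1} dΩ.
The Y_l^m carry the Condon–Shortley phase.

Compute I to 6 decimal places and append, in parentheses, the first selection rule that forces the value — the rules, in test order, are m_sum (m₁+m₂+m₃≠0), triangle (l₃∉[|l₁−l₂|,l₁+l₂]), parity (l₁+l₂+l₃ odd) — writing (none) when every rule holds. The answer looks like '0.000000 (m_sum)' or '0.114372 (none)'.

Rules hold: Σm=0, L=12 even, 0≤2≤10.
N = 11·11·5 = 605
Δ = 8!·2!·2!/13! = 1/38610
Racah Σ t=3..5: t=3:−1/2880 t=4:+1/576 t=5:−1/2880 = 1/960
⇒ 3j(5 5 2; 0 0 0)² = 10/429, sgn +1
Racah Σ t=0..0: t=0:+1/80640 = 1/80640
⇒ 3j(5 5 2; 5 -4 -1)² = 9/286, sgn -1
4πI² = N·(3j₀)²·(3jₘ)² = 75/169
I = -1·√(0.443787/4π) = -0.18792404
No selection rule forces the value: the integral is nonzero (none).

-0.187924 (none)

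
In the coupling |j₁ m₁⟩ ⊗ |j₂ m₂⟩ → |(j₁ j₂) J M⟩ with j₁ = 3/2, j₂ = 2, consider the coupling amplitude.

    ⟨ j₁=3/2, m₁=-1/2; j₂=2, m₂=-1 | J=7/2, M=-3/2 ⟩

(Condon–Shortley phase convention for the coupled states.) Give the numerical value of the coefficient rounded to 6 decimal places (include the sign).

√[8·0!3!4!/8! · 1!2!1!3!2!5!] = √(576/7)
  +(−1)^0/∏(0,0,2,1,1,3)! = 1/12  (running 1/12)
⟨..|..⟩ = √(576/7)·(1/12) = +0.755929

+√(4/7) ≈ +0.755929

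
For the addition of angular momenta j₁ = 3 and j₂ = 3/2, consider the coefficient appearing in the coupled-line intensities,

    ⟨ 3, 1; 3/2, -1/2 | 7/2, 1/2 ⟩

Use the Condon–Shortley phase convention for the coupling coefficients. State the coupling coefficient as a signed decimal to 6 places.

√[8·1!5!2!/9! · 4!2!1!2!4!3!] = √(512/7)
  +(−1)^0/∏(0,1,2,1,3,1)! = 1/12  (running 1/12)
  +(−1)^1/∏(1,0,1,0,4,2)! = -1/48  (running 1/16)
⟨..|..⟩ = √(512/7)·(1/16) = +0.534522

+√(2/7) ≈ +0.534522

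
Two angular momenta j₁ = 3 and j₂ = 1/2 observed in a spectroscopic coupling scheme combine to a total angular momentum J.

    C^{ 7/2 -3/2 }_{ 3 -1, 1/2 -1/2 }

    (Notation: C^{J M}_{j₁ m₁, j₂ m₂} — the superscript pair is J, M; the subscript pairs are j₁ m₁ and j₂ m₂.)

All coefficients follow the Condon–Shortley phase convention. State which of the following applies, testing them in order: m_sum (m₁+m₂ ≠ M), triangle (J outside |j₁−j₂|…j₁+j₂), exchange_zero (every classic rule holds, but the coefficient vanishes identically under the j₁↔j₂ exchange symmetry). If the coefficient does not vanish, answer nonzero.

m-sum: m₁+m₂ = -1+(-1/2) = -3/2, M = -3/2  ✓
triangle: |j₁−j₂| = 5/2 ≤ J = 7/2 ≤ j₁+j₂ = 7/2  ✓
exchange: j₁≠j₂ or m₁≠m₂ — the exchange symmetry imposes no constraint here
value check: CG = +√(5/7) = +0.845154 ≠ 0

nonzero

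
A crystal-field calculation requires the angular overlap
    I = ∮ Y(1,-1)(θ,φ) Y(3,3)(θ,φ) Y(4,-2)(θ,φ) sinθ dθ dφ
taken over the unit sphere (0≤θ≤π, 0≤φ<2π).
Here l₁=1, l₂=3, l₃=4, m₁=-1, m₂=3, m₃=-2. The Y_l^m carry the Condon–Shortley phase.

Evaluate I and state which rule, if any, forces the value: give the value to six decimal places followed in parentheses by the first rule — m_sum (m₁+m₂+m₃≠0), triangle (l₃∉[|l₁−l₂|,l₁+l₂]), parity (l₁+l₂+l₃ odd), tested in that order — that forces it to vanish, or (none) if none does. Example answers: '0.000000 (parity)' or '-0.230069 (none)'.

Rules hold: Σm=0, L=8 even, 2≤4≤4.
N = 3·7·9 = 189
Δ = 0!·2!·6!/9! = 1/252
Racah Σ t=0..0: t=0:+1/36 = 1/36
⇒ 3j(1 3 4; 0 0 0)² = 4/63, sgn +1
Racah Σ t=0..0: t=0:+1/1440 = 1/1440
⇒ 3j(1 3 4; -1 3 -2)² = 1/252, sgn +1
4πI² = N·(3j₀)²·(3jₘ)² = 1/21
I = +1·√(0.047619/4π) = 0.06155813
No selection rule forces the value: the integral is nonzero (none).

0.061558 (none)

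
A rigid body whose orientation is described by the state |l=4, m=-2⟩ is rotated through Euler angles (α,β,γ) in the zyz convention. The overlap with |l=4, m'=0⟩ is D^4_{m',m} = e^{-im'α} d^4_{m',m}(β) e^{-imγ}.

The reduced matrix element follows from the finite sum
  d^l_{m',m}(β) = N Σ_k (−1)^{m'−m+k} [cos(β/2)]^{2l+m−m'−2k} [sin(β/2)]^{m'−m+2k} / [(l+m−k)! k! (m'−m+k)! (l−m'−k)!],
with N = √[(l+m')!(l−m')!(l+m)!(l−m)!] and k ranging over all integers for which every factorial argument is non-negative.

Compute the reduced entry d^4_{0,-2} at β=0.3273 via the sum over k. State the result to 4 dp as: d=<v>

d^4_{0,-2}(β=0.3273) via the finite sum:
Half-angle: c=0.986639, s=0.162921. N=√(24·24·2·720)=910.735966
Admissible k: 0..2 (factorial args all ≥0)
  k=0: (−1)^2·910.7360/(96)·0.9866^6·0.1629^2 = +0.232286
  k=1: (−1)^3·910.7360/(36)·0.9866^4·0.1629^4 = -0.016890
  k=2: (−1)^4·910.7360/(96)·0.9866^2·0.1629^6 = +0.000173
d^4_{0,-2}(0.3273) = +0.232286 -0.016890 +0.000173 = +0.215569

d=0.2156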